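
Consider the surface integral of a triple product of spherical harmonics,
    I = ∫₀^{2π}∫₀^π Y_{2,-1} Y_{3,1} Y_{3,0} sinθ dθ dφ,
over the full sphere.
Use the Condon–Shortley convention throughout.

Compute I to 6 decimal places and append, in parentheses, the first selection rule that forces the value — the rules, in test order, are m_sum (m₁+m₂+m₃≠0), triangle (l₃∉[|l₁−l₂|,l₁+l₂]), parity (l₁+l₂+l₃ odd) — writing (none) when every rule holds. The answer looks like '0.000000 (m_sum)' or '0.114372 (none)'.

m-sum 0 ✓  L=8 even ✓  1≤3≤5 ✓
Π(2lᵢ+1) = 5×7×7 = 245
triangle coeff Δ(2,3,3) = 1/3780
Σ_t [0,2]: t=0:+1/24 t=1:−1/4 t=2:+1/24 = -1/6
(3j)²=4/105 [(2 3 3; 0 0 0)], sign=+1
Σ_t [1,2]: t=1:−1/12 t=2:+1/8 = 1/24
(3j)²=1/210 [(2 3 3; -1 1 0)], sign=-1
⇒ 4πI² = 2/45
I = (-1)√(2/45/(4π)) = -0.05947080
No selection rule forces the value: the integral is nonzero (none).

-0.059471 (none)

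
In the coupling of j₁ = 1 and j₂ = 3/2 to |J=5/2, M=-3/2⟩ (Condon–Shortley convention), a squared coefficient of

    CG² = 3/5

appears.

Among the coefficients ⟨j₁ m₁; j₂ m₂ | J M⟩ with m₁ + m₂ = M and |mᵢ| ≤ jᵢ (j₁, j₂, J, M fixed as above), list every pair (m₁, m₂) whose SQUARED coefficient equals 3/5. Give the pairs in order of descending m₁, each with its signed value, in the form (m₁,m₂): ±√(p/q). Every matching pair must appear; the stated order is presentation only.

(-1,-1/2): +√(3/5)

Admissible pairs with m₁+m₂ = M = -3/2: (-1,-1/2), (0,-3/2)
  (m₁,m₂)=(0,-3/2): CG² = 2/5, CG = +√(2/5)
  (m₁,m₂)=(-1,-1/2): CG² = 3/5, CG = +√(3/5)   ← matches the target
Pairs with CG² = 3/5: (-1,-1/2): +√(3/5)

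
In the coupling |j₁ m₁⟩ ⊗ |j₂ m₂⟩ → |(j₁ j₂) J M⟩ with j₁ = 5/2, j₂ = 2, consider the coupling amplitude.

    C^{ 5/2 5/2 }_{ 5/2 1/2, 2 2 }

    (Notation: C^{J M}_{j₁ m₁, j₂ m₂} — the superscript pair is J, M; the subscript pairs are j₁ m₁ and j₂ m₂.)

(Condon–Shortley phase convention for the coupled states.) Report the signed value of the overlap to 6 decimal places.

j₁+j₂−J=2  J+j₁−j₂=3  J−j₁+j₂=2  j₁+j₂+J+1=8
(j₁±m₁, j₂±m₂, J±M) = (3,2,4,0,5,0)
P² = 864/7
sum k=2..2:
  [2] +1/24 = 1/24
S = 1/24
C² = P²·S² = 3/14 ; C = +0.462910

+0.462910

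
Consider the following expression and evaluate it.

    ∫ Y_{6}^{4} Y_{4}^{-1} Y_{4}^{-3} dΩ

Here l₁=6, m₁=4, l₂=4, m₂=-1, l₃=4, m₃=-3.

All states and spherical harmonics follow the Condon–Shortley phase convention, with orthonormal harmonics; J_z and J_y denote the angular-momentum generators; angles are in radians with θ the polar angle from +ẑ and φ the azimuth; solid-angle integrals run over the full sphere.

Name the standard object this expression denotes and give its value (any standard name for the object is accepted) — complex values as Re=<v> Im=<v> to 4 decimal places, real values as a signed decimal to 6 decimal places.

This is a Gaunt coefficient — the integral of a triple product of spherical harmonics over the sphere.
Rules hold: Σm=0, L=14 even, 2≤4≤10.
N = 13·9·9 = 1053
Δ = 6!·6!·2!/15! = 1/1261260
Racah Σ t=2..4: t=2:+1/4608 t=3:−1/1296 t=4:+1/4608 = -7/20736
⇒ 3j(6 4 4; 0 0 0)² = 20/1287, sgn -1
Racah Σ t=1..2: t=1:−1/28800 t=2:+1/34560 = -1/172800
⇒ 3j(6 4 4; 4 -1 -3)² = 1/1430, sgn +1
4πI² = N·(3j₀)²·(3jₘ)² = 18/1573
I = -1·√(0.0114431/4π) = -0.03017637

Gaunt coefficient, -0.030176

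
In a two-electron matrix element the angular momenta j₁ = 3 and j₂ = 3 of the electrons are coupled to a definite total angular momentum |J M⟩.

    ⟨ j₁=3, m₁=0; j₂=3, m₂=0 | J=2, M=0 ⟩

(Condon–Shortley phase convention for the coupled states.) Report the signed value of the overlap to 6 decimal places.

√[5·4!2!2!/9! · 3!3!3!3!2!2!] = √(48/7)
  +(−1)^1/∏(1,3,2,2,0,0)! = -1/24  (running -1/24)
  +(−1)^2/∏(2,2,1,1,1,1)! = 1/4  (running 5/24)
  +(−1)^3/∏(3,1,0,0,2,2)! = -1/24  (running 1/6)
⟨..|..⟩ = √(48/7)·(1/6) = +0.436436

+√(4/21) = +0.436436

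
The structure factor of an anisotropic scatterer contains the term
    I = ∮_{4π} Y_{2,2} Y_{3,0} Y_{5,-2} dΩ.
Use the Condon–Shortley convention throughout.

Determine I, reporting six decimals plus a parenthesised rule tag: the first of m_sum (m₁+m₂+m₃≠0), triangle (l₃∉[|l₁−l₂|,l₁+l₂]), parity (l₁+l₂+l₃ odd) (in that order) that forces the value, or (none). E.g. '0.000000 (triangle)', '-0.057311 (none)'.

Rules hold: Σm=0, L=10 even, 1≤5≤5.
N = 5·7·11 = 385
Δ = 0!·4!·6!/11! = 1/2310
Racah Σ t=0..0: t=0:+1/144 = 1/144
⇒ 3j(2 3 5; 0 0 0)² = 10/231, sgn -1
Racah Σ t=0..0: t=0:+1/864 = 1/864
⇒ 3j(2 3 5; 2 0 -2)² = 1/66, sgn -1
4πI² = N·(3j₀)²·(3jₘ)² = 25/99
I = +1·√(0.252525/4π) = 0.14175797
No selection rule forces the value: the integral is nonzero (none).

0.141758 (none)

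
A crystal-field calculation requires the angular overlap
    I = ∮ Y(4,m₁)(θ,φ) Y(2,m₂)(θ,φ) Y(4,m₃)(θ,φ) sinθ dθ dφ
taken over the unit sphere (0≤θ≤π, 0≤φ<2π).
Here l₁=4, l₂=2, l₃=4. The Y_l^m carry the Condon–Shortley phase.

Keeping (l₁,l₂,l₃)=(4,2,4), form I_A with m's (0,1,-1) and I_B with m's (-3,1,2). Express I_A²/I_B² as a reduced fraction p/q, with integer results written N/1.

2/35

l's match ⇒ only the (l;m) 3-j factors differ between A and B.
A: triangle coeff Δ(4,2,4) = 1/13860; Σ_t [1,2]: t=1:−1/72 t=2:+1/96 = -1/288; (3j)²=1/462 [(4 2 4; 0 1 -1)], sign=+1
B: triangle coeff Δ(4,2,4) = 1/13860; Σ_t [1,2]: t=1:−1/1440 t=2:+1/240 = 1/288; (3j)²=5/132 [(4 2 4; -3 1 2)], sign=+1
I_A²/I_B² = (1/462)/(5/132) = 2/35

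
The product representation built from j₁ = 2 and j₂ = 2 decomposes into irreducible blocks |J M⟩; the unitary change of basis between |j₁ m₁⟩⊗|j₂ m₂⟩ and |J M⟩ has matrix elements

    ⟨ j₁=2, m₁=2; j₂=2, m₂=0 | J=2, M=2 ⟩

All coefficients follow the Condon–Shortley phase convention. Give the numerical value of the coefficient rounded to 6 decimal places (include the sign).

+√(2/7) = +0.534522

j₁+j₂−J=2  J+j₁−j₂=2  J−j₁+j₂=2  j₁+j₂+J+1=7
(j₁±m₁, j₂±m₂, J±M) = (4,0,2,2,4,0)
P² = 128/7
sum k=0..0:
  [0] +1/8 = 1/8
S = 1/8
C² = P²·S² = 2/7 ; C = +0.534522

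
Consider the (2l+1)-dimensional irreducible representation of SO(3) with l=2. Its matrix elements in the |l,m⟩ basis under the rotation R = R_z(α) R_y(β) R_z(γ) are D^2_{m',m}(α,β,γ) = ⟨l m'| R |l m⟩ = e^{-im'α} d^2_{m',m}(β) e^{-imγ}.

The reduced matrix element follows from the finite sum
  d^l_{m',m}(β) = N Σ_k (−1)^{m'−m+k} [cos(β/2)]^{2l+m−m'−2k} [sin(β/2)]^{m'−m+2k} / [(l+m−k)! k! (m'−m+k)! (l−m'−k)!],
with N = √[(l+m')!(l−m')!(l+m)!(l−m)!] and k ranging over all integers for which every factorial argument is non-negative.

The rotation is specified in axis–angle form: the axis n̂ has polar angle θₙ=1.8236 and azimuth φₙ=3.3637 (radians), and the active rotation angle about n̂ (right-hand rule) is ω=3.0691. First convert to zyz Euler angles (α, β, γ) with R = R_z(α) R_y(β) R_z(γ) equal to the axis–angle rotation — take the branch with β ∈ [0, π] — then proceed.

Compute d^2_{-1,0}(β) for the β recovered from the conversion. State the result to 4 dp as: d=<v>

d=-0.5222

Axis–angle → zyz. n̂ = (sinθₙcosφₙ, sinθₙsinφₙ, cosθₙ) = (-0.944431, -0.213284, -0.250119), ω = 3.0691.
R = I cosω + sinω [n̂]ₓ + (1−cosω) n̂n̂ᵀ gives
  R = [+0.784184, +0.420451, +0.456373; +0.384219, -0.906513, +0.174957; +0.487269, +0.038148, -0.872418]
β = atan2(√(R₁₃²+R₂₃²), R₃₃) = 2.630925; α = atan2(R₂₃, R₁₃) mod 2π = 0.366084; γ = atan2(R₃₂, −R₃₁) mod 2π = 3.063462
d^2_{-1,0}(β=2.6309) via the finite sum:
c=cos(2.630925/2)=0.252568, s=sin(2.630925/2)=0.967579; N=√[1·6·2·2]=4.898979
k∈{1,2} keeps every argument non-negative
  k=1: (−1)^0·4.8990/(2)·0.2526^3·0.9676^1 = +0.038186
  k=2: (−1)^1·4.8990/(2)·0.2526^1·0.9676^3 = -0.560421
d^2_{-1,0}(2.6309) = +0.038186 -0.560421 = -0.522235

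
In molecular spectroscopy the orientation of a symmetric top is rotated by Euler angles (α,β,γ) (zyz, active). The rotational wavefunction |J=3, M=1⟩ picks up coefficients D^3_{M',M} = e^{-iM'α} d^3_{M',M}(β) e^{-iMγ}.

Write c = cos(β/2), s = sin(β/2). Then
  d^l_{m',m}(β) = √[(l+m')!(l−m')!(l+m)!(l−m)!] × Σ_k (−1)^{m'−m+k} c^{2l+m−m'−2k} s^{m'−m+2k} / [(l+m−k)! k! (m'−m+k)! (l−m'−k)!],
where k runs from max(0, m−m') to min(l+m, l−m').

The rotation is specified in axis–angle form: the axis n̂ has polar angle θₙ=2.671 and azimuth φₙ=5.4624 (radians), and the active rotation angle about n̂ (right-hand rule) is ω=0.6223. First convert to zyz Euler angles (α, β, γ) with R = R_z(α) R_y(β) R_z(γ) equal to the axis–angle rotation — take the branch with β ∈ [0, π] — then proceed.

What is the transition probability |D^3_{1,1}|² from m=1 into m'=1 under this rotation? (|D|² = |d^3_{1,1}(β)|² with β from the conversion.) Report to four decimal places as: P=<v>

P=0.6355

Axis–angle → zyz. n̂ = (sinθₙcosφₙ, sinθₙsinφₙ, cosθₙ) = (+0.309069, -0.331755, -0.891300), ω = 0.6223.
R = I cosω + sinω [n̂]ₓ + (1−cosω) n̂n̂ᵀ gives
  R = [+0.830447, +0.500322, -0.245022; -0.538765, +0.833172, -0.124727; +0.141742, +0.235588, +0.961461]
β = atan2(√(R₁₃²+R₂₃²), R₃₃) = 0.278528; α = atan2(R₂₃, R₁₃) mod 2π = 3.612450; γ = atan2(R₃₂, −R₃₁) mod 2π = 2.112428
D^3_{1,1}(3.6124,0.2785,2.1124) = e^{-i·1·3.6124}·d^3_{1,1}(0.2785)·e^{-i·1·2.1124}. Compute d first:
Half-angle: c=0.990318, s=0.138815. N=√(24·2·24·2)=48.000000
The bounds max(0,m−m')=0 and min(l+m,l−m')=2 give 3 terms
  k=0: (−1)^0·48.0000/(48)·0.9903^6·0.1388^0 = +0.943298
  k=1: (−1)^1·48.0000/(6)·0.9903^4·0.1388^2 = -0.148272
  k=2: (−1)^2·48.0000/(8)·0.9903^2·0.1388^4 = +0.002185
d^3_{1,1}(0.2785) = +0.943298 -0.148272 +0.002185 = +0.797211
|D^3_{1,1}|² = |d^3_{1,1}(β)|² = (+0.797211)² = 0.635546 (the z-rotation phases have unit modulus)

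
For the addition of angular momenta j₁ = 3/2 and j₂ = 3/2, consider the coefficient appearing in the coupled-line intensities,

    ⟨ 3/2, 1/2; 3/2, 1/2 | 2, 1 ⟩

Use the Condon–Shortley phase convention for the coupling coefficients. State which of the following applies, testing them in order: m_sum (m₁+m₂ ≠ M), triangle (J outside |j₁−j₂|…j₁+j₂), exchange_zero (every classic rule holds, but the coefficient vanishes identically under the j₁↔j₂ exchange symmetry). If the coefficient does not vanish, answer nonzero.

m-sum: m₁+m₂ = 1/2+1/2 = 1, M = 1  ✓
triangle: |j₁−j₂| = 0 ≤ J = 2 ≤ j₁+j₂ = 3  ✓
exchange: j₁=j₂ and m₁=m₂, and (−1)^(j₁+j₂−J) = (−1)^1 = −1 forces ⟨j₁m₁;j₂m₂|JM⟩ = −⟨j₂m₂;j₁m₁|JM⟩ = −⟨j₁m₁;j₂m₂|JM⟩ ⇒ the coefficient vanishes identically
Racah sum check: Σ_k collapses to 0 ⇒ CG = 0

exchange_zero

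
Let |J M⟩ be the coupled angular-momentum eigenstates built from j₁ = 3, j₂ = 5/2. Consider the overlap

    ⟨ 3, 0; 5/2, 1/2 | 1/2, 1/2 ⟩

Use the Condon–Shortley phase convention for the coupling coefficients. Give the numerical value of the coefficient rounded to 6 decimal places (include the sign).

triangle: 5!*1!*0!/7! = 120/5040
(j±m)!: 3!*3!*3!*2!*1!*0! = 432
prefactor² = (2J+1)*Δ*N² = 144/7
  k=3: −1/(3!*2!*0!*0!*1!*0!) = -1/12
Σ = -1/12  ⇒  CG² = 144/7*(-1/12)² = 1/7
CG = −√(1/7) = -0.377964

-0.377964  (= −√(1/7))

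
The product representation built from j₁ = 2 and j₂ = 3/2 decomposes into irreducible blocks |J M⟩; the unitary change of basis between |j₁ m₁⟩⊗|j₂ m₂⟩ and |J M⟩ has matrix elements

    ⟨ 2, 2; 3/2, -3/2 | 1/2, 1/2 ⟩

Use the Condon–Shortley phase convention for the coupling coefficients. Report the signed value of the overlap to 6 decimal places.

j₁+j₂−J=3  J+j₁−j₂=1  J−j₁+j₂=0  j₁+j₂+J+1=5
(j₁±m₁, j₂±m₂, J±M) = (4,0,0,3,1,0)
P² = 72/5
sum k=0..0:
  [0] +1/6 = 1/6
S = 1/6
C² = P²·S² = 2/5 ; C = +0.632456

+√(2/5) = +0.632456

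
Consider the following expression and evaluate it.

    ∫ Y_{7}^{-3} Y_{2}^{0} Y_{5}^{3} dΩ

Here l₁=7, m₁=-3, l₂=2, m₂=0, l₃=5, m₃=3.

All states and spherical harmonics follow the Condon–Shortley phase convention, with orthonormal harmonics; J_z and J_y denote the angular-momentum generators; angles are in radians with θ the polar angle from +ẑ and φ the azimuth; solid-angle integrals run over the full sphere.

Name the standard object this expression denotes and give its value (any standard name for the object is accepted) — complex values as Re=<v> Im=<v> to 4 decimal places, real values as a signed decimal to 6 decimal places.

Gaunt coefficient, -0.186208

This is a Gaunt coefficient — the integral of a triple product of spherical harmonics over the sphere.
Checks pass: Σm=0; 14 even; l₃=5∈[5,9].
(2·7+1)(2·2+1)(2·5+1) = 825
Δ: 4! 10! 0! / 15! → 1/15015
sum: t=2:+1/57600 = 1/57600
3j²(7 2 5; 0 0 0) = Δ·Π!·Σ² = 21/715  (sign -1)
sum: t=2:+1/322560 = 1/322560
3j²(7 2 5; -3 0 3) = Δ·Π!·Σ² = 18/1001  (sign +1)
combine: 4πI² = 825·21/715·18/1001 = 810/1859
take √, sign -1: I = -0.18620781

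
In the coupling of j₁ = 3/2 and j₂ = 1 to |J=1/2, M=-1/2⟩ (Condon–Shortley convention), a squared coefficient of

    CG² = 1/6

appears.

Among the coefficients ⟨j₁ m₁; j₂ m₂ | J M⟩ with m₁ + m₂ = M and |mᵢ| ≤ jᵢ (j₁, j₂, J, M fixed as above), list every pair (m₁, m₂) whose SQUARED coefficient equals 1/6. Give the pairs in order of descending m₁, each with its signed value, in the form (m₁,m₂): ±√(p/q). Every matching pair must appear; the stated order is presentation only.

(1/2,-1): +√(1/6)

Admissible pairs with m₁+m₂ = M = -1/2: (-3/2,1), (-1/2,0), (1/2,-1)
  (m₁,m₂)=(1/2,-1): CG² = 1/6, CG = +√(1/6)   ← matches the target
  (m₁,m₂)=(-1/2,0): CG² = 1/3, CG = −√(1/3)
  (m₁,m₂)=(-3/2,1): CG² = 1/2, CG = +√(1/2)
Pairs with CG² = 1/6: (1/2,-1): +√(1/6)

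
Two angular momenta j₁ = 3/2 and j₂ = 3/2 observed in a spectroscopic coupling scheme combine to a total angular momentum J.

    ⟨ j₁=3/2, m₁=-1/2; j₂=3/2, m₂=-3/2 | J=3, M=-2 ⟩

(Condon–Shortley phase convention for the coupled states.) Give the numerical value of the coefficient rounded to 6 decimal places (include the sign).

+0.707107

j₁+j₂−J=0  J+j₁−j₂=3  J−j₁+j₂=3  j₁+j₂+J+1=7
(j₁±m₁, j₂±m₂, J±M) = (1,2,0,3,1,5)
P² = 72
sum k=0..0:
  [0] +1/12 = 1/12
S = 1/12
C² = P²·S² = 1/2 ; C = +0.707107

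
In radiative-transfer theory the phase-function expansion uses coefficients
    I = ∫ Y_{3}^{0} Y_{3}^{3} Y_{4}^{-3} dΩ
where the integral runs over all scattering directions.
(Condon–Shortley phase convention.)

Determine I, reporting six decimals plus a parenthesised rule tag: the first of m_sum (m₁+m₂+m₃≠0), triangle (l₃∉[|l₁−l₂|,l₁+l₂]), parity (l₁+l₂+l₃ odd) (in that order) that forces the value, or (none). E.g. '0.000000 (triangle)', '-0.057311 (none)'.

0.203551 (none)

m-sum 0 ✓  L=10 even ✓  0≤4≤6 ✓
Π(2lᵢ+1) = 7×7×9 = 441
triangle coeff Δ(3,3,4) = 1/34650
Σ_t [0,2]: t=0:+1/72 t=1:−1/16 t=2:+1/72 = -5/144
(3j)²=2/77 [(3 3 4; 0 0 0)], sign=-1
Σ_t [2,2]: t=2:+1/288 = 1/288
(3j)²=1/22 [(3 3 4; 0 3 -3)], sign=-1
⇒ 4πI² = 63/121
I = (+1)√(63/121/(4π)) = 0.20355073
No selection rule forces the value: the integral is nonzero (none).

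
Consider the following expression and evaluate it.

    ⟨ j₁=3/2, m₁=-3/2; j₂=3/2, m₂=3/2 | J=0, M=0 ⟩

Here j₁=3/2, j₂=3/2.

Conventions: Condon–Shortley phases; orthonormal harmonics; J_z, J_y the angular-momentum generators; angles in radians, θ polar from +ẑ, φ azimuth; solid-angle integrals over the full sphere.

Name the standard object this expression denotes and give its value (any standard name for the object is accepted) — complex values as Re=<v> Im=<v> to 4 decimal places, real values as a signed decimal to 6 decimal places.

This is a Clebsch–Gordan (vector-coupling) coefficient.
√[1·3!0!0!/4! · 0!3!3!0!0!0!] = √(9)
  +(−1)^3/∏(3,0,0,0,0,0)! = -1/6  (running -1/6)
⟨..|..⟩ = √(9)·(-1/6) = -0.500000

Clebsch–Gordan coefficient, −√(1/4) ≈ -0.500000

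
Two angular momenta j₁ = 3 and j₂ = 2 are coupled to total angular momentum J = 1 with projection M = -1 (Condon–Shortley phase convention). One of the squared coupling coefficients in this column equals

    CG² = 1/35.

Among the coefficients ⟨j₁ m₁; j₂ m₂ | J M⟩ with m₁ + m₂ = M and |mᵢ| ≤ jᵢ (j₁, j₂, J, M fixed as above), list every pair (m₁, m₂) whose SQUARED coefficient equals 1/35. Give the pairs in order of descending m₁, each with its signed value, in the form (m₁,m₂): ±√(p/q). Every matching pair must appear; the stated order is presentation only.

Admissible pairs with m₁+m₂ = M = -1: (-3,2), (-2,1), (-1,0), (0,-1), (1,-2)
  (m₁,m₂)=(1,-2): CG² = 1/35, CG = +√(1/35)   ← matches the target
  (m₁,m₂)=(0,-1): CG² = 3/35, CG = −√(3/35)
  (m₁,m₂)=(-1,0): CG² = 6/35, CG = +√(6/35)
  (m₁,m₂)=(-2,1): CG² = 2/7, CG = −√(2/7)
  (m₁,m₂)=(-3,2): CG² = 3/7, CG = +√(3/7)
Pairs with CG² = 1/35: (1,-2): +√(1/35)

(1,-2): +√(1/35)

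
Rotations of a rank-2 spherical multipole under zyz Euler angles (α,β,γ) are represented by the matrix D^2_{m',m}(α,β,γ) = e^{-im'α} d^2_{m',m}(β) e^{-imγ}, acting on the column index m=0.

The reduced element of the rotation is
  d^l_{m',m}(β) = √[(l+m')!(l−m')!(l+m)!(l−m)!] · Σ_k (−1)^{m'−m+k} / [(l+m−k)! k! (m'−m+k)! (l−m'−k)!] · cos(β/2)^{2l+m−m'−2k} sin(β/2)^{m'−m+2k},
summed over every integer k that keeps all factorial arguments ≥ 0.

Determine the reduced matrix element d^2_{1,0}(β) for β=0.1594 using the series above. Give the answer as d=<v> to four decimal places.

d=-0.1919

d^2_{1,0}(β=0.1594) via the finite sum:
c=cos(0.159400/2)=0.996826, s=sin(0.159400/2)=0.079616; N=√[6·1·2·2]=4.898979
k∈{0,1} keeps every argument non-negative
  k=0: (−1)^1·4.8990/(2)·0.9968^3·0.0796^1 = -0.193166
  k=1: (−1)^2·4.8990/(2)·0.9968^1·0.0796^3 = +0.001232
d^2_{1,0}(0.1594) = -0.193166 +0.001232 = -0.191934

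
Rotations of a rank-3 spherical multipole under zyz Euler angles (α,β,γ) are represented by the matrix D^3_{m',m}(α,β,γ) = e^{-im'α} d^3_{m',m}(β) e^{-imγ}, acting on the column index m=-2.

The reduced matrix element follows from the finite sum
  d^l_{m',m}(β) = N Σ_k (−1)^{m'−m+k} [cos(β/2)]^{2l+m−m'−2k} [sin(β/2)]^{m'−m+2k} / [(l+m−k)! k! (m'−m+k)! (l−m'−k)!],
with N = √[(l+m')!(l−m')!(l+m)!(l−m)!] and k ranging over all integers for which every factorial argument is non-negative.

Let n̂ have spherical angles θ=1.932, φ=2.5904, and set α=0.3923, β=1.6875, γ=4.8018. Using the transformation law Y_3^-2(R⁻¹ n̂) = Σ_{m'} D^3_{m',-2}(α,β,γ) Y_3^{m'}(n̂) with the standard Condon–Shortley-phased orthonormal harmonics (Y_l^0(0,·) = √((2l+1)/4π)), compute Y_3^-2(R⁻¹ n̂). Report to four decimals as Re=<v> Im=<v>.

Re=-0.1460 Im=-0.3555

Need the full column D^3_{m',-2} for m'=−3..3 at α=0.3923, β=1.6875, γ=4.8018.
cos(β/2)=0.664666, sin(β/2)=0.747141
d^3_{-3,-2}: single k=1 term ⇒ +0.237408;  D = -0.050668-0.231938i
d^3_{-2,-2}: k∈[0..1] ⇒ +0.086222 -0.544739 = -0.458516;  D = +0.261681+0.376510i
d^3_{-1,-2}: k∈[0..1] ⇒ -0.306492 +0.774546 = +0.468054;  D = -0.393772-0.253019i
d^3_{0,-2}: k∈[0..1] ⇒ +0.596731 -0.754010 = -0.157279;  D = +0.154771+0.027975i
d^3_{1,-2}: k∈[0..1] ⇒ -0.774546 +0.489346 = -0.285201;  D = +0.278726-0.060423i
d^3_{2,-2}: k∈[0..1] ⇒ +0.688314 -0.173946 = +0.514368;  D = -0.422841+0.292882i
d^3_{3,-2}: single k=0 term ⇒ -0.379046;  D = +0.205412-0.318562i
Y_3^{m'}(θ=1.932,φ=2.5904) and Σ D·Y over m':
  (-0.0507-0.2319i)·(+0.0282-0.3404i)  (+0.2617+0.3765i)·(-0.1427-0.2820i)  (-0.3938-0.2530i)·(+0.0967+0.0595i)  (+0.1548+0.0280i)·(+0.3133+0.0000i)  (+0.2787-0.0604i)·(-0.0967+0.0595i)  (-0.4228+0.2929i)·(-0.1427+0.2820i)  (+0.2054-0.3186i)·(-0.0282-0.3404i)
Y_3^-2(R⁻¹ n̂) = -0.145954-0.355496i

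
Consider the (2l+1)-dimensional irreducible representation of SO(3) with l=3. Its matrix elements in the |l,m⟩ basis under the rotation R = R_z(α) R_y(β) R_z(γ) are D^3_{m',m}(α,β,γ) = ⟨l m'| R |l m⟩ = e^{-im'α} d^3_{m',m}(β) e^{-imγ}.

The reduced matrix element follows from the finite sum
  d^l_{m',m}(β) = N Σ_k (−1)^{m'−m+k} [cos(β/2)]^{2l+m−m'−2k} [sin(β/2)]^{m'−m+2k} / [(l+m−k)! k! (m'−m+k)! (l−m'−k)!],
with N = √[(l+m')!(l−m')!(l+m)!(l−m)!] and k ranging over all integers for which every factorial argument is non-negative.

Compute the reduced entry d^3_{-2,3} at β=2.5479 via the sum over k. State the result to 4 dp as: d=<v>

d^3_{-2,3}(β=2.5479) via the finite sum:
c=cos(2.547900/2)=0.292506, s=sin(2.547900/2)=0.956264; N=√[1·120·720·1]=293.938769
The bounds max(0,m−m')=5 and min(l+m,l−m')=5 give 1 term
  k=5: (−1)^0·293.9388/(120)·0.2925^1·0.9563^5 = +0.572926
d^3_{-2,3}(2.5479) = +0.572926

d=0.5729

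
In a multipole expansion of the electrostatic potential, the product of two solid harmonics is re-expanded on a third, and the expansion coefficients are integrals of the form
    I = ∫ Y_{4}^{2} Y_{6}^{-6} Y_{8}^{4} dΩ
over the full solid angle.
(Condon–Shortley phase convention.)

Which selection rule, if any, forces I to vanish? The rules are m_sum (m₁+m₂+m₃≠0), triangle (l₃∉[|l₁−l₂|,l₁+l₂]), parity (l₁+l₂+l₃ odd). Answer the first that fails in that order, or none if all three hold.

none

m₁+m₂+m₃ = 2 − 6 + 4 = 0  ✓
triangle: |4−6|=2 ≤ l₃=8 ≤ 4+6=10  ✓
parity: l₁+l₂+l₃ = 18 is even  ✓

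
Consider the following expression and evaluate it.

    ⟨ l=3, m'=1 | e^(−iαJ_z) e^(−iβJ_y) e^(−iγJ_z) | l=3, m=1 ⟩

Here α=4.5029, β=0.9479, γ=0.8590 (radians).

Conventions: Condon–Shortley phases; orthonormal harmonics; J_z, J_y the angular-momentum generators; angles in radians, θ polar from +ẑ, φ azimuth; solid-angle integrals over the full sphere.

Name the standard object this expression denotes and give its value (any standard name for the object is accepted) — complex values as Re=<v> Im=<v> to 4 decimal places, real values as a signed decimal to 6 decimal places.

Wigner D-matrix element, Re=-0.2069 Im=-0.2725

This is a Wigner D-matrix element — the rotation-matrix element ⟨l m'| R(α,β,γ) |l m⟩ in the angular-momentum basis.
First d^3_{1,1}(β=0.9479), then the phase factors e^{-i(1)α} and e^{-i(1)γ}:
With c≡cos(β/2)=0.889772 and s≡sin(β/2)=0.456404, N=[24·2·24·2]^{1/2}=48.000000
The bounds max(0,m−m')=0 and min(l+m,l−m')=2 give 3 terms
  k=0: (−1)^0·48.0000/(48)·0.8898^6·0.4564^0 = +0.496219
  k=1: (−1)^1·48.0000/(6)·0.8898^4·0.4564^2 = -1.044493
  k=2: (−1)^2·48.0000/(8)·0.8898^2·0.4564^4 = +0.206115
d^3_{1,1}(0.9479) = +0.496219 -1.044493 +0.206115 = -0.342159
D = (-0.207960+0.978137i)·(-0.342159)·(+0.653195-0.757190i) = -0.206937-0.272488i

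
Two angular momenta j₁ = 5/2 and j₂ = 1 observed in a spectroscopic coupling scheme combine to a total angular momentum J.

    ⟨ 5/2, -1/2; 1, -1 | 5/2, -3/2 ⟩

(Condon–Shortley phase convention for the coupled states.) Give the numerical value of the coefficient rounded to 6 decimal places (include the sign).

+0.676123

√[6·1!4!1!/7! · 2!3!0!2!1!4!] = √(576/35)
  +(−1)^0/∏(0,1,3,0,1,1)! = 1/6  (running 1/6)
⟨..|..⟩ = √(576/35)·(1/6) = +0.676123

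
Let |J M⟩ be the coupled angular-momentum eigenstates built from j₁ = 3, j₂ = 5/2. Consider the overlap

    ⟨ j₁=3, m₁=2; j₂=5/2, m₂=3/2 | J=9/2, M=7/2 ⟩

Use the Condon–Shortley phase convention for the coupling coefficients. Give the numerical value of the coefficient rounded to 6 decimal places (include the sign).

triangle: 1!*5!*4!/11! = 2880/39916800
(j±m)!: 5!*1!*4!*1!*8!*1! = 116121600
prefactor² = (2J+1)*Δ*N² = 921600/11
  k=0: +1/(0!*1!*1!*4!*4!*0!) = 1/576
  k=1: −1/(1!*0!*0!*3!*5!*1!) = -1/720
Σ = 1/2880  ⇒  CG² = 921600/11*(1/2880)² = 1/99
CG = +√(1/99) = +0.100504

+√(1/99) ≈ +0.100504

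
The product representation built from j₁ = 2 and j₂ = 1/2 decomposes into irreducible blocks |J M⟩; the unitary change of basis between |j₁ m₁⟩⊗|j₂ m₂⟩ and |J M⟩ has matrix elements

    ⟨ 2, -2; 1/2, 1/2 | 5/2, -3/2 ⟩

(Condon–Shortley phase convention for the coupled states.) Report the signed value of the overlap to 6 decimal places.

+0.447214  (= +√(1/5))

√[6·0!4!1!/6! · 0!4!1!0!1!4!] = √(576/5)
  +(−1)^0/∏(0,0,4,1,0,0)! = 1/24  (running 1/24)
⟨..|..⟩ = √(576/5)·(1/24) = +0.447214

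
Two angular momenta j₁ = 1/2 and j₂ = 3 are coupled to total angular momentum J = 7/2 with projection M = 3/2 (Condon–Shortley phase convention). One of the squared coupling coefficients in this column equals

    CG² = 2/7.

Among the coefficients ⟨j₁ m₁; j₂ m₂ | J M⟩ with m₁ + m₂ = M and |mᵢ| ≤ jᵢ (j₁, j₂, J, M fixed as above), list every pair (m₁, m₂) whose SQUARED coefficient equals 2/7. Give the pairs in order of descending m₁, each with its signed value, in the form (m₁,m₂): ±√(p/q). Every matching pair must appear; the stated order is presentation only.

Admissible pairs with m₁+m₂ = M = 3/2: (-1/2,2), (1/2,1)
  (m₁,m₂)=(1/2,1): CG² = 5/7, CG = +√(5/7)
  (m₁,m₂)=(-1/2,2): CG² = 2/7, CG = +√(2/7)   ← matches the target
Pairs with CG² = 2/7: (-1/2,2): +√(2/7)

(-1/2,2): +√(2/7)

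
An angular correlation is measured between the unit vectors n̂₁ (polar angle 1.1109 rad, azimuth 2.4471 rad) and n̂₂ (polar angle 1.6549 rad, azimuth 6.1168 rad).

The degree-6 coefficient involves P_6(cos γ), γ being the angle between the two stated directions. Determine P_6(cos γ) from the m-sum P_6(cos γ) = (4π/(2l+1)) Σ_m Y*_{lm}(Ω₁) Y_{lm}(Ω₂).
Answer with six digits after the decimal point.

-0.402589

Summing Y*_{l m}(θ₁,φ₁)·Y_{l m}(θ₂,φ₂) over m ∈ [−6, 6]; prefactor 4π/(2·6+1) = 0.966644:
  m=-6: Y*=-0.129762+0.213833i  Y=+0.256196+0.397524i  product -0.118248+0.003200i
  m=-5: Y*=+0.405896-0.139424i  Y=-0.093011-0.102096i  product -0.051987-0.028472i
  m=-4: Y*=-0.250934-0.095491i  Y=-0.255213-0.200348i  product +0.044910+0.074645i
  m=-3: Y*=-0.084997-0.151003i  Y=+0.138917+0.075738i  product -0.000371-0.027414i
  m=-2: Y*=-0.059835+0.325471i  Y=+0.267333+0.092397i  product -0.046068+0.081481i
  m=-1: Y*=-0.046657+0.038861i  Y=-0.162902-0.027357i  product +0.008664-0.005054i
  m=+0: Y*=+0.332232-0.000000i  Y=-0.271736+0.000000i  product -0.090279+0.000000i
  m=+1: Y*=+0.046657+0.038861i  Y=+0.162902-0.027357i  product +0.008664+0.005054i
  m=+2: Y*=-0.059835-0.325471i  Y=+0.267333-0.092397i  product -0.046068-0.081481i
  m=+3: Y*=+0.084997-0.151003i  Y=-0.138917+0.075738i  product -0.000371+0.027414i
  m=+4: Y*=-0.250934+0.095491i  Y=-0.255213+0.200348i  product +0.044910-0.074645i
  m=+5: Y*=-0.405896-0.139424i  Y=+0.093011-0.102096i  product -0.051987+0.028472i
  m=+6: Y*=-0.129762-0.213833i  Y=+0.256196-0.397524i  product -0.118248-0.003200i
Σ over m = -0.416481+0.000000i; ×(4π/13) → -0.402589+0.000000i. Real part: -0.402589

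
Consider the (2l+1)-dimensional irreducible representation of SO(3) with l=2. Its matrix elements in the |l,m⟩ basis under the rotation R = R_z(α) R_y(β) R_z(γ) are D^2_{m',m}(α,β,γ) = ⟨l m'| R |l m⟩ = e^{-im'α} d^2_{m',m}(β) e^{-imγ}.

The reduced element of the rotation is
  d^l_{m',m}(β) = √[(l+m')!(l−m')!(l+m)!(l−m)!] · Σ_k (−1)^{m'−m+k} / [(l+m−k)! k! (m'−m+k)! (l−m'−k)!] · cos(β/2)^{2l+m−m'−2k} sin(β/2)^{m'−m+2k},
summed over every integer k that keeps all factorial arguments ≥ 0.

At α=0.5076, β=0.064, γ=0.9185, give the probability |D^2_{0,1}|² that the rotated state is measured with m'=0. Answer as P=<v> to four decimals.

First d^2_{0,1}(β=0.0640), then the phase factors e^{-i(0)α} and e^{-i(1)γ}:
c=cos(0.064000/2)=0.999488, s=sin(0.064000/2)=0.031995; N=√[2·2·6·1]=4.898979
k: max(0,(1)−(0))=1 … min(2+(1),2−(0))=2
  k=1: (−1)^0·4.8990/(2)·0.9995^3·0.0320^1 = +0.078250
  k=2: (−1)^1·4.8990/(2)·0.9995^1·0.0320^3 = -0.000080
d^2_{0,1}(0.0640) = +0.078250 -0.000080 = +0.078170
|D^2_{0,1}|² = |d^2_{0,1}(β)|² = (+0.078170)² = 0.006111 (the z-rotation phases have unit modulus)

P=0.0061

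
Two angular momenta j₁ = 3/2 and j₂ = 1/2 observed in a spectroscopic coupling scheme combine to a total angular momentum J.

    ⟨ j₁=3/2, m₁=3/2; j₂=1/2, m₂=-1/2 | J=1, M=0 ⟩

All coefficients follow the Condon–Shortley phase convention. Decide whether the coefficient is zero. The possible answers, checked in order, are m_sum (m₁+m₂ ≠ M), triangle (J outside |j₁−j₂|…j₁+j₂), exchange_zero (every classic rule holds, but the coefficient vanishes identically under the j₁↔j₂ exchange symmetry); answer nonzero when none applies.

m-sum: m₁+m₂ = 3/2+(-1/2) = 1, M = 0  ✗ ⇒ coefficient is 0

m_sum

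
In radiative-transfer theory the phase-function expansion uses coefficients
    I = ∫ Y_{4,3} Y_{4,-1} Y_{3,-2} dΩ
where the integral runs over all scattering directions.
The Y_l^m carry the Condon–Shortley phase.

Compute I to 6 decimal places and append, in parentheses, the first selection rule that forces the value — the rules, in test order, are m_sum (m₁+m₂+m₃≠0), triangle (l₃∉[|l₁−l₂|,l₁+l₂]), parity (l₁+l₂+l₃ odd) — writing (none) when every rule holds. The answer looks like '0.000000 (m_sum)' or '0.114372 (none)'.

l₁+l₂+l₃=11 is odd: 3j(l;000)=0 ⇒ I=0

0.000000 (parity)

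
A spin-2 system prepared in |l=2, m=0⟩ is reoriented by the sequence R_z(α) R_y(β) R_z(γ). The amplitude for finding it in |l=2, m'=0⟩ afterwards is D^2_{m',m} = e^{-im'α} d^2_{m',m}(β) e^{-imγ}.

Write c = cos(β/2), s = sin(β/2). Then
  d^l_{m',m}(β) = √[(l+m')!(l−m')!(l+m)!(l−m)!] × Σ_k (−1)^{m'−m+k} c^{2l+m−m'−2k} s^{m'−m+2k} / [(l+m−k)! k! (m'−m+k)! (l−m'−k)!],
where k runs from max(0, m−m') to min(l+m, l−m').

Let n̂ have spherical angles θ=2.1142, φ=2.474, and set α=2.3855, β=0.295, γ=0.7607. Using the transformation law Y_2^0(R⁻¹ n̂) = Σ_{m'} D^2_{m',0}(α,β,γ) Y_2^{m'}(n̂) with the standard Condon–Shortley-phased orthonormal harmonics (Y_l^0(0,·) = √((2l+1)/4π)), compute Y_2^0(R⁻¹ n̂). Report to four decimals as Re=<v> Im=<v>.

Need the full column D^2_{m',0} for m'=−2..2 at α=2.3855, β=0.2950, γ=0.7607.
cos(β/2)=0.989142, sin(β/2)=0.146966
d^2_{-2,0}: single k=2 term ⇒ +0.051764;  D = +0.003032-0.051675i
d^2_{-1,0}: k∈[1..2] ⇒ +0.348391 -0.007691 = +0.340700;  D = -0.247867+0.233749i
d^2_{0,0}: k∈[0..2] ⇒ +0.957269 -0.084530 +0.000467 = +0.873206;  D = +0.873206+0.000000i
d^2_{1,0}: k∈[0..1] ⇒ -0.348391 +0.007691 = -0.340700;  D = +0.247867+0.233749i
d^2_{2,0}: single k=0 term ⇒ +0.051764;  D = +0.003032+0.051675i
Y_2^{m'}(θ=2.1142,φ=2.474) and Σ D·Y over m':
  (+0.0030-0.0517i)·(+0.0661+0.2752i)  (-0.2479+0.2337i)·(+0.2685+0.2117i)  (+0.8732+0.0000i)·(-0.0624+0.0000i)  (+0.2479+0.2337i)·(-0.2685+0.2117i)  (+0.0030+0.0517i)·(+0.0661-0.2752i)
Y_2^0(R⁻¹ n̂) = -0.257745+0.000000i

Re=-0.2577 Im=0.0000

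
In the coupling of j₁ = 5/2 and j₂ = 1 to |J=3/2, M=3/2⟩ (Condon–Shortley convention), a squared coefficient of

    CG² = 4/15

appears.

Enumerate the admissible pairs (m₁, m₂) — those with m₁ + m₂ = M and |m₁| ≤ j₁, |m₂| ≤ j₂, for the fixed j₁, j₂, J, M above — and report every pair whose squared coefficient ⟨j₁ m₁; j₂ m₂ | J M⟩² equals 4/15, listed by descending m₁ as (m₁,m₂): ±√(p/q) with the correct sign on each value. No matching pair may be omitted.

Admissible pairs with m₁+m₂ = M = 3/2: (1/2,1), (3/2,0), (5/2,-1)
  (m₁,m₂)=(5/2,-1): CG² = 2/3, CG = +√(2/3)
  (m₁,m₂)=(3/2,0): CG² = 4/15, CG = −√(4/15)   ← matches the target
  (m₁,m₂)=(1/2,1): CG² = 1/15, CG = +√(1/15)
Pairs with CG² = 4/15: (3/2,0): −√(4/15)

(3/2,0): −√(4/15)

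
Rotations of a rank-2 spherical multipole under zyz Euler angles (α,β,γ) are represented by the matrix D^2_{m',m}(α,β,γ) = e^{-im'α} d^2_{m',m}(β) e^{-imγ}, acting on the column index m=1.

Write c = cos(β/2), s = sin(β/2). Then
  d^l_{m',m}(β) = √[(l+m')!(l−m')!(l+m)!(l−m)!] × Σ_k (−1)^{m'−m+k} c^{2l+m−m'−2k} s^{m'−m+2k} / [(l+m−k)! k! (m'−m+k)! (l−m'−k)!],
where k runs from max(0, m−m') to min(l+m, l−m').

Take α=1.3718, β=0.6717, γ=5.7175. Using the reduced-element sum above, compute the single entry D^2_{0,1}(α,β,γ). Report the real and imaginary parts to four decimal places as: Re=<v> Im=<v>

Re=0.5037 Im=0.3198

First d^2_{0,1}(β=0.6717), then the phase factors e^{-i(0)α} and e^{-i(1)γ}:
Half-angle: c=0.944131, s=0.329572. N=√(2·2·6·1)=4.898979
The bounds max(0,m−m')=1 and min(l+m,l−m')=2 give 2 terms
  k=1: (−1)^0·4.8990/(2)·0.9441^3·0.3296^1 = +0.679394
  k=2: (−1)^1·4.8990/(2)·0.9441^1·0.3296^3 = -0.082786
d^2_{0,1}(0.6717) = +0.679394 -0.082786 = +0.596608
D = (+1.000000+0.000000i)·(+0.596608)·(+0.844221+0.535994i) = +0.503669+0.319779i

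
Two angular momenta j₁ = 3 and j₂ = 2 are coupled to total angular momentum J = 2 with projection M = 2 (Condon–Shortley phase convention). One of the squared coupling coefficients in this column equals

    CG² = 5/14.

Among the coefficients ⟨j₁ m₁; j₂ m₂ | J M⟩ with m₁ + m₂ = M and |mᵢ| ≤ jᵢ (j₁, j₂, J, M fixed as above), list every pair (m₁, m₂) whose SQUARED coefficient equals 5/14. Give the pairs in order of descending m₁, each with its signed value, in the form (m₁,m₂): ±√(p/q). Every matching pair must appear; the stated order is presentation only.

(3,-1): +√(5/14); (2,0): −√(5/14)

Admissible pairs with m₁+m₂ = M = 2: (0,2), (1,1), (2,0), (3,-1)
  (m₁,m₂)=(3,-1): CG² = 5/14, CG = +√(5/14)   ← matches the target
  (m₁,m₂)=(2,0): CG² = 5/14, CG = −√(5/14)   ← matches the target
  (m₁,m₂)=(1,1): CG² = 3/14, CG = +√(3/14)
  (m₁,m₂)=(0,2): CG² = 1/14, CG = −√(1/14)
Pairs with CG² = 5/14: (3,-1): +√(5/14); (2,0): −√(5/14)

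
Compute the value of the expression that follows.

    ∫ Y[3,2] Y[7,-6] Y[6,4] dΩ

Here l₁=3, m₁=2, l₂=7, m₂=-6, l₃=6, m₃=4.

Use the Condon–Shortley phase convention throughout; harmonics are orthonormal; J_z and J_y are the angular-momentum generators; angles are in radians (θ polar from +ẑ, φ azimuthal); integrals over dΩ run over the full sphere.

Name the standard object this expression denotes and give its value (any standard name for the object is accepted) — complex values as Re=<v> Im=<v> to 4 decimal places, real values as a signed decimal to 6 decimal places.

Gaunt coefficient, +0.183421

This is a Gaunt coefficient — the integral of a triple product of spherical harmonics over the sphere.
m-sum 0 ✓  L=16 even ✓  4≤6≤10 ✓
Π(2lᵢ+1) = 7×15×13 = 1365
triangle coeff Δ(3,7,6) = 1/2042040
Σ_t [1,3]: t=1:−1/207360 t=2:+1/57600 t=3:−1/207360 = 1/129600
(3j)²=168/12155 [(3 7 6; 0 0 0)], sign=+1
Σ_t [0,1]: t=0:+1/8709120 t=1:−1/43545600 = 1/10886400
(3j)²=8/357 [(3 7 6; 2 -6 4)], sign=+1
⇒ 4πI² = 1344/3179
I = (+1)√(1344/3179/(4π)) = 0.18342116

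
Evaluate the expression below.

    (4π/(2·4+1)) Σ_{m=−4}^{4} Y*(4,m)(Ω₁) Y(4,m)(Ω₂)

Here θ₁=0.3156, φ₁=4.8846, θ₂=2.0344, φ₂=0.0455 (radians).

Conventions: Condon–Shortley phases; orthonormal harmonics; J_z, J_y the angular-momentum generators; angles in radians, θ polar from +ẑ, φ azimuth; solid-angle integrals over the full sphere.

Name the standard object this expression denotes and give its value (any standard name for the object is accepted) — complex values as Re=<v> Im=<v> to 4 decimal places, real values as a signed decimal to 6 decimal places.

This sum is the spherical-harmonic addition theorem: it equals the Legendre polynomial P_l(cos γ) of the angle γ between the two directions.
Term-by-term m-sum for l=4 (normalisation 4π/9 = 1.396263):
  [-4]  conj(Y_{4,-4})(Ω₁) = (0.003171, 0.002611) ; Y_{4,-4}(Ω₂) = (0.278568, -0.051267) ; Δ = (0.001017, 0.000565)
  [-3]  conj(Y_{4,-3})(Ω₁) = (-0.017575, 0.030936) ; Y_{4,-3}(Ω₂) = (-0.396801, 0.054502) ; Δ = (0.005288, -0.013233)
  [-2]  conj(Y_{4,-2})(Ω₁) = (-0.161554, -0.057953) ; Y_{4,-2}(Ω₂) = (0.106544, -0.009722) ; Δ = (-0.017776, -0.004604)
  [-1]  conj(Y_{4,-1})(Ω₁) = (0.079549, -0.457349) ; Y_{4,-1}(Ω₂) = (0.302489, -0.013773) ; Δ = (0.017764, -0.139439)
  [+0]  conj(Y_{4,0})(Ω₁) = (0.472993, -0.000000) ; Y_{4,0}(Ω₂) = (-0.169197, 0.000000) ; Δ = (-0.080029, 0.000000)
  [+1]  conj(Y_{4,1})(Ω₁) = (-0.079549, -0.457349) ; Y_{4,1}(Ω₂) = (-0.302489, -0.013773) ; Δ = (0.017764, 0.139439)
  [+2]  conj(Y_{4,2})(Ω₁) = (-0.161554, 0.057953) ; Y_{4,2}(Ω₂) = (0.106544, 0.009722) ; Δ = (-0.017776, 0.004604)
  [+3]  conj(Y_{4,3})(Ω₁) = (0.017575, 0.030936) ; Y_{4,3}(Ω₂) = (0.396801, 0.054502) ; Δ = (0.005288, 0.013233)
  [+4]  conj(Y_{4,4})(Ω₁) = (0.003171, -0.002611) ; Y_{4,4}(Ω₂) = (0.278568, 0.051267) ; Δ = (0.001017, -0.000565)
Accumulated sum (-0.067445, -0.000000); after 4π/(2l+1) scaling, (-0.094170, -0.000000) ⇒ P_4 = -0.094170

Legendre polynomial (addition theorem), -0.094170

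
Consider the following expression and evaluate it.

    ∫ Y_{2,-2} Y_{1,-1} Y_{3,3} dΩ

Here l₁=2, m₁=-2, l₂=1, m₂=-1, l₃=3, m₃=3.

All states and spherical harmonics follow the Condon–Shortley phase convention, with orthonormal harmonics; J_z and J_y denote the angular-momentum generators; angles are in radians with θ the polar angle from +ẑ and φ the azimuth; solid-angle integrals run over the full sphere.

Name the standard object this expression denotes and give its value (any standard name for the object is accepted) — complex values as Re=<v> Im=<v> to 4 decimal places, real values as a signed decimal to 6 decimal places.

Gaunt coefficient, -0.319865

This is a Gaunt coefficient — the integral of a triple product of spherical harmonics over the sphere.
Checks pass: Σm=0; 6 even; l₃=3∈[1,3].
(2·2+1)(2·1+1)(2·3+1) = 105
Δ: 0! 4! 2! / 7! → 1/105
sum: t=0:+1/4 = 1/4
3j²(2 1 3; 0 0 0) = Δ·Π!·Σ² = 3/35  (sign -1)
sum: t=0:+1/48 = 1/48
3j²(2 1 3; -2 -1 3) = Δ·Π!·Σ² = 1/7  (sign +1)
combine: 4πI² = 105·3/35·1/7 = 9/7
take √, sign -1: I = -0.31986543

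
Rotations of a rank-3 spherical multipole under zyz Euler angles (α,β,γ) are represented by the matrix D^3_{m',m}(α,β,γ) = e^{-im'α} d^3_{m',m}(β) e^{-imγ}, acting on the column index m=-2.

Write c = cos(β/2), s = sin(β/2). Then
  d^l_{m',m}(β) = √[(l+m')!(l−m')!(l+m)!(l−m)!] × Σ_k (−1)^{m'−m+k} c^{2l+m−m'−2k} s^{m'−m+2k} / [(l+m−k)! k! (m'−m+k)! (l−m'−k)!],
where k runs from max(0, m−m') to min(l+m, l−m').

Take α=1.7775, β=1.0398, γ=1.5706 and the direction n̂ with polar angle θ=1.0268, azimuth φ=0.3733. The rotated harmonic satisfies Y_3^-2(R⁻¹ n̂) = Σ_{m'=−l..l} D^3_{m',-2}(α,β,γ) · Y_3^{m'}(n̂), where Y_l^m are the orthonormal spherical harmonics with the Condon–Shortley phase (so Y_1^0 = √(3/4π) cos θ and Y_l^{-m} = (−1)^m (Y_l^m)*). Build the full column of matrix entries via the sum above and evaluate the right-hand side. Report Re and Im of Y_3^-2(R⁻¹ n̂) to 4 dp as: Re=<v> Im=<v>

Need the full column D^3_{m',-2} for m'=−3..3 at α=1.7775, β=1.0398, γ=1.5706.
cos(β/2)=0.867869, sin(β/2)=0.496793
d^3_{-3,-2}: single k=1 term ⇒ +0.599131;  D = -0.347979+0.487718i
d^3_{-2,-2}: k∈[0..1] ⇒ +0.427292 -0.700064 = -0.272773;  D = -0.249836-0.109483i
d^3_{-1,-2}: k∈[0..1] ⇒ -0.773475 +0.506897 = -0.266578;  D = -0.054609+0.260925i
d^3_{0,-2}: k∈[0..1] ⇒ +0.766882 -0.251288 = +0.515594;  D = -0.515594+0.000202i
d^3_{1,-2}: k∈[0..1] ⇒ -0.506897 +0.083049 = -0.423848;  D = -0.087151-0.414791i
d^3_{2,-2}: k∈[0..1] ⇒ +0.229394 -0.015033 = +0.214360;  D = +0.196268-0.086192i
d^3_{3,-2}: single k=0 term ⇒ -0.064329;  D = +0.037404+0.052337i
Y_3^{m'}(θ=1.0268,φ=0.3733) and Σ D·Y over m':
  (-0.3480+0.4877i)·(+0.1139-0.2352i)  (-0.2498-0.1095i)·(+0.2842-0.2630i)  (-0.0546+0.2609i)·(+0.0874-0.0342i)  (-0.5156+0.0002i)·(-0.3207+0.0000i)  (-0.0872-0.4148i)·(-0.0874-0.0342i)  (+0.1963-0.0862i)·(+0.2842+0.2630i)  (+0.0374+0.0523i)·(-0.1139-0.2352i)
Y_3^-2(R⁻¹ n̂) = +0.224750+0.248183i

Re=0.2248 Im=0.2482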